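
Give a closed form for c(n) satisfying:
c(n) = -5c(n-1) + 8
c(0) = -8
First-order linear non-homogeneous.
Homogeneous solution: c_h(n) = A·(-5)^n.
Try constant particular solution c_p = K: K = -5K + 8 ⇒ K = \frac{4}{3}.
General: c(n) = A·(-5)^n + \frac{4}{3}.
Apply c(0) = -8: A + \frac{4}{3} = -8 ⇒ A = - \frac{28}{3}.
So c(n) = \frac{4}{3} - \frac{28 \left(-5\right)^{n}}{3}.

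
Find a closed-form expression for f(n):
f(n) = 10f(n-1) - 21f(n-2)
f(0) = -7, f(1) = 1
Characteristic equation: x² - 10x + 21 = 0, which factors as (x - (3))(x - (7)) = 0.
Roots r₁ = 3, r₂ = 7 (distinct).
General solution: f(n) = A·(3)^n + B·(7)^n.
From f(0) = -7: A + B = -7.
From f(1) = 1: 3A + 7B = 1.
Solving: A = - \frac{25}{2}, B = \frac{11}{2}.
So f(n) = - \frac{25 \cdot 3^{n}}{2} + \frac{11 \cdot 7^{n}}{2}.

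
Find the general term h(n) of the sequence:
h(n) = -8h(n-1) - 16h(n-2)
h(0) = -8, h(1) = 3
Characteristic equation: x² + 8x + 16 = 0, which is (x - (-4))².
Repeated root r = -4.
General solution: h(n) = (A + Bn)·(-4)^n.
From h(0) = -8: A = -8.
From h(1) = 3: (A + B)·(-4) = 3 ⇒ B = \frac{29}{4}.
So h(n) = \left(\frac{29 n}{4} - 8\right) \cdot (-4)^n.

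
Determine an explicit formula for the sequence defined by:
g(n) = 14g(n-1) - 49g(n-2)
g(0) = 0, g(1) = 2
Characteristic equation: x² - 14x + 49 = 0, which is (x - (7))².
Repeated root r = 7.
General solution: g(n) = (A + Bn)·(7)^n.
From g(0) = 0: A = 0.
From g(1) = 2: (A + B)·(7) = 2 ⇒ B = \frac{2}{7}.
So g(n) = \left(\frac{2 n}{7}\right) \cdot (7)^n.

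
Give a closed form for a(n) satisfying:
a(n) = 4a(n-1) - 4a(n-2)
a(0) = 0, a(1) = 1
Characteristic equation: x² - 4x + 4 = 0, which is (x - (2))².
Repeated root r = 2.
General solution: a(n) = (A + Bn)·(2)^n.
From a(0) = 0: A = 0.
From a(1) = 1: (A + B)·(2) = 1 ⇒ B = \frac{1}{2}.
So a(n) = \left(\frac{n}{2}\right) \cdot (2)^n.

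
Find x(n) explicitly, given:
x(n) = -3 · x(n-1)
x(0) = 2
Pure geometric recurrence with ratio -3.
By induction x(n) = x(0) · (-3)^n = 2 \left(-3\right)^{n}.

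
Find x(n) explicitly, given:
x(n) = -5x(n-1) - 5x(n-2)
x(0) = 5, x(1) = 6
Characteristic equation: x² + 5x + 5 = 0.
Discriminant Δ = (-5)² + 4·(-5) = 5.
Roots r₁,₂ = (-5 ± √5)/2, so r₁ = - \frac{5}{2} + \frac{\sqrt{5}}{2}, r₂ = - \frac{5}{2} - \frac{\sqrt{5}}{2}.
General solution: x(n) = A·r₁^n + B·r₂^n.
From the initial conditions, A + B = 5 and r₁A + r₂B = 6.
Since r₁ - r₂ = √5: A = (6 - (5)r₂)/√5 = \frac{5}{2} + \frac{37 \sqrt{5}}{10}, and B = 5 - A = \frac{5}{2} - \frac{37 \sqrt{5}}{10}.
So x(n) = \left(\frac{5}{2} + \frac{37 \sqrt{5}}{10}\right)\left(- \frac{5}{2} + \frac{\sqrt{5}}{2}\right)^n + \left(\frac{5}{2} - \frac{37 \sqrt{5}}{10}\right)\left(- \frac{5}{2} - \frac{\sqrt{5}}{2}\right)^n.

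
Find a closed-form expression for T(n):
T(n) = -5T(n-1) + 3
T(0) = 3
First-order linear non-homogeneous.
Homogeneous solution: T_h(n) = A·(-5)^n.
Try constant particular solution T_p = K: K = -5K + 3 ⇒ K = \frac{1}{2}.
General: T(n) = A·(-5)^n + \frac{1}{2}.
Apply T(0) = 3: A + \frac{1}{2} = 3 ⇒ A = \frac{5}{2}.
So T(n) = \frac{5 \left(-5\right)^{n}}{2} + \frac{1}{2}.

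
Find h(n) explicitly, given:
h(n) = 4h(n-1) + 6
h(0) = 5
First-order linear non-homogeneous.
Homogeneous solution: h_h(n) = A·(4)^n.
Try constant particular solution h_p = K: K = 4K + 6 ⇒ K = -2.
General: h(n) = A·(4)^n - 2.
Apply h(0) = 5: A - 2 = 5 ⇒ A = 7.
So h(n) = 7 \cdot 4^{n} - 2.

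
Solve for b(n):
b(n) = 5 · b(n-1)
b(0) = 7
Pure geometric recurrence with ratio 5.
By induction b(n) = b(0) · (5)^n = 7 \cdot 5^{n}.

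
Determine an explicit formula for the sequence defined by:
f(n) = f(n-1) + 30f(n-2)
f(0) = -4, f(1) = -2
Characteristic equation: x² - x - 30 = 0, which factors as (x - (-5))(x - (6)) = 0.
Roots r₁ = -5, r₂ = 6 (distinct).
General solution: f(n) = A·(-5)^n + B·(6)^n.
From f(0) = -4: A + B = -4.
From f(1) = -2: -5A + 6B = -2.
Solving: A = -2, B = -2.
So f(n) = - 2 \left(-5\right)^{n} - 2 \cdot 6^{n}.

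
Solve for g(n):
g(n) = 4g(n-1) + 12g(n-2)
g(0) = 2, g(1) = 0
Characteristic equation: x² - 4x - 12 = 0, which factors as (x - (6))(x - (-2)) = 0.
Roots r₁ = 6, r₂ = -2 (distinct).
General solution: g(n) = A·(6)^n + B·(-2)^n.
From g(0) = 2: A + B = 2.
From g(1) = 0: 6A - 2B = 0.
Solving: A = \frac{1}{2}, B = \frac{3}{2}.
So g(n) = \frac{3 \left(-2\right)^{n}}{2} + \frac{6^{n}}{2}.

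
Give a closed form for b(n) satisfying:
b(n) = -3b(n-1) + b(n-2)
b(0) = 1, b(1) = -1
Characteristic equation: x² + 3x - 1 = 0.
Discriminant Δ = (-3)² + 4·(1) = 13.
Roots r₁,₂ = (-3 ± √13)/2, so r₁ = - \frac{3}{2} + \frac{\sqrt{13}}{2}, r₂ = - \frac{\sqrt{13}}{2} - \frac{3}{2}.
General solution: b(n) = A·r₁^n + B·r₂^n.
From the initial conditions, A + B = 1 and r₁A + r₂B = -1.
Since r₁ - r₂ = √13: A = (-1 - (1)r₂)/√13 = \frac{\sqrt{13}}{26} + \frac{1}{2}, and B = 1 - A = \frac{1}{2} - \frac{\sqrt{13}}{26}.
So b(n) = \left(\frac{\sqrt{13}}{26} + \frac{1}{2}\right)\left(- \frac{3}{2} + \frac{\sqrt{13}}{2}\right)^n + \left(\frac{1}{2} - \frac{\sqrt{13}}{26}\right)\left(- \frac{\sqrt{13}}{2} - \frac{3}{2}\right)^n.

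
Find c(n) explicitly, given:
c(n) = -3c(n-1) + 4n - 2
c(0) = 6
First-order linear with linear forcing.
Homogeneous solution: c_h(n) = A·(-3)^n.
Try particular c_p(n) = pn + q. Substituting:
  pn + q = -3(p(n-1) + q) + 4n - 2.
Matching the n-coefficient: p = -3p + 4 ⇒ p = 1.
Matching constants: q = 3p - 3q - 2 ⇒ q = \frac{1}{4}.
General: c(n) = A·(-3)^n + n + \frac{1}{4}.
Apply c(0) = 6: A + \frac{1}{4} = 6 ⇒ A = \frac{23}{4}.
So c(n) = \frac{23 \left(-3\right)^{n}}{4} + n + \frac{1}{4}.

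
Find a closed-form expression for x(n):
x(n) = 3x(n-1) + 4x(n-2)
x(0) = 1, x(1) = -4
Characteristic equation: x² - 3x - 4 = 0, which factors as (x - (-1))(x - (4)) = 0.
Roots r₁ = -1, r₂ = 4 (distinct).
General solution: x(n) = A·(-1)^n + B·(4)^n.
From x(0) = 1: A + B = 1.
From x(1) = -4: -A + 4B = -4.
Solving: A = \frac{8}{5}, B = - \frac{3}{5}.
So x(n) = \frac{8 \left(-1\right)^{n}}{5} - \frac{3 \cdot 4^{n}}{5}.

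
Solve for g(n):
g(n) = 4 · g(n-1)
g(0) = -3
Pure geometric recurrence with ratio 4.
By induction g(n) = g(0) · (4)^n = - 3 \cdot 4^{n}.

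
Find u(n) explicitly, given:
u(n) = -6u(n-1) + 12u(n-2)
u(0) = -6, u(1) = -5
Characteristic equation: x² + 6x - 12 = 0.
Discriminant Δ = (-6)² + 4·(12) = 84.
Roots r₁,₂ = (-6 ± √84)/2, so r₁ = -3 + \sqrt{21}, r₂ = - \sqrt{21} - 3.
General solution: u(n) = A·r₁^n + B·r₂^n.
From the initial conditions, A + B = -6 and r₁A + r₂B = -5.
Since r₁ - r₂ = √84: A = (-5 - (-6)r₂)/√84 = -3 - \frac{23 \sqrt{21}}{42}, and B = -6 - A = -3 + \frac{23 \sqrt{21}}{42}.
So u(n) = \left(-3 - \frac{23 \sqrt{21}}{42}\right)\left(-3 + \sqrt{21}\right)^n + \left(-3 + \frac{23 \sqrt{21}}{42}\right)\left(- \sqrt{21} - 3\right)^n.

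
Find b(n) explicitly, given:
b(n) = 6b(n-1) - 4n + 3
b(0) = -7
First-order linear with linear forcing.
Homogeneous solution: b_h(n) = A·(6)^n.
Try particular b_p(n) = pn + q. Substituting:
  pn + q = 6(p(n-1) + q) - 4n + 3.
Matching the n-coefficient: p = 6p - 4 ⇒ p = \frac{4}{5}.
Matching constants: q = -6p + 6q + 3 ⇒ q = \frac{9}{25}.
General: b(n) = A·(6)^n + \frac{4 n}{5} + \frac{9}{25}.
Apply b(0) = -7: A + \frac{9}{25} = -7 ⇒ A = - \frac{184}{25}.
So b(n) = - \frac{184 \cdot 6^{n}}{25} + \frac{4 n}{5} + \frac{9}{25}.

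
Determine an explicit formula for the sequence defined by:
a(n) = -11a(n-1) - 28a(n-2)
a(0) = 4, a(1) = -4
Characteristic equation: x² + 11x + 28 = 0, which factors as (x - (-7))(x - (-4)) = 0.
Roots r₁ = -7, r₂ = -4 (distinct).
General solution: a(n) = A·(-7)^n + B·(-4)^n.
From a(0) = 4: A + B = 4.
From a(1) = -4: -7A - 4B = -4.
Solving: A = -4, B = 8.
So a(n) = 8 \left(-4\right)^{n} - 4 \left(-7\right)^{n}.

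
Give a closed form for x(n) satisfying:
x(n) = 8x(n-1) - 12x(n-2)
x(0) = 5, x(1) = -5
Characteristic equation: x² - 8x + 12 = 0, which factors as (x - (6))(x - (2)) = 0.
Roots r₁ = 6, r₂ = 2 (distinct).
General solution: x(n) = A·(6)^n + B·(2)^n.
From x(0) = 5: A + B = 5.
From x(1) = -5: 6A + 2B = -5.
Solving: A = - \frac{15}{4}, B = \frac{35}{4}.
So x(n) = \frac{35 \cdot 2^{n}}{4} - \frac{15 \cdot 6^{n}}{4}.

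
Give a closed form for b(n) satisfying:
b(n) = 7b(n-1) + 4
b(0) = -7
First-order linear non-homogeneous.
Homogeneous solution: b_h(n) = A·(7)^n.
Try constant particular solution b_p = K: K = 7K + 4 ⇒ K = - \frac{2}{3}.
General: b(n) = A·(7)^n - \frac{2}{3}.
Apply b(0) = -7: A - \frac{2}{3} = -7 ⇒ A = - \frac{19}{3}.
So b(n) = - \frac{19 \cdot 7^{n}}{3} - \frac{2}{3}.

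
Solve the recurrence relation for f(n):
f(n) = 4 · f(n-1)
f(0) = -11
Pure geometric recurrence with ratio 4.
By induction f(n) = f(0) · (4)^n = - 11 \cdot 4^{n}.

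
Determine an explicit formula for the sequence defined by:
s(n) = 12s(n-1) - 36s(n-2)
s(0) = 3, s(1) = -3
Characteristic equation: x² - 12x + 36 = 0, which is (x - (6))².
Repeated root r = 6.
General solution: s(n) = (A + Bn)·(6)^n.
From s(0) = 3: A = 3.
From s(1) = -3: (A + B)·(6) = -3 ⇒ B = - \frac{7}{2}.
So s(n) = \left(3 - \frac{7 n}{2}\right) \cdot (6)^n.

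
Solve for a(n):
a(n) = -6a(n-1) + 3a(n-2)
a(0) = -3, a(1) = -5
Characteristic equation: x² + 6x - 3 = 0.
Discriminant Δ = (-6)² + 4·(3) = 48.
Roots r₁,₂ = (-6 ± √48)/2, so r₁ = -3 + 2 \sqrt{3}, r₂ = - 2 \sqrt{3} - 3.
General solution: a(n) = A·r₁^n + B·r₂^n.
From the initial conditions, A + B = -3 and r₁A + r₂B = -5.
Since r₁ - r₂ = √48: A = (-5 - (-3)r₂)/√48 = - \frac{7 \sqrt{3}}{6} - \frac{3}{2}, and B = -3 - A = - \frac{3}{2} + \frac{7 \sqrt{3}}{6}.
So a(n) = \left(- \frac{7 \sqrt{3}}{6} - \frac{3}{2}\right)\left(-3 + 2 \sqrt{3}\right)^n + \left(- \frac{3}{2} + \frac{7 \sqrt{3}}{6}\right)\left(- 2 \sqrt{3} - 3\right)^n.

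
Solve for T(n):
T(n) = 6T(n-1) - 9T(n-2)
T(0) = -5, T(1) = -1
Characteristic equation: x² - 6x + 9 = 0, which is (x - (3))².
Repeated root r = 3.
General solution: T(n) = (A + Bn)·(3)^n.
From T(0) = -5: A = -5.
From T(1) = -1: (A + B)·(3) = -1 ⇒ B = \frac{14}{3}.
So T(n) = \left(\frac{14 n}{3} - 5\right) \cdot (3)^n.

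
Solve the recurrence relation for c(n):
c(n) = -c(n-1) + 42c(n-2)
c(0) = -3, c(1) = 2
Characteristic equation: x² + x - 42 = 0, which factors as (x - (-7))(x - (6)) = 0.
Roots r₁ = -7, r₂ = 6 (distinct).
General solution: c(n) = A·(-7)^n + B·(6)^n.
From c(0) = -3: A + B = -3.
From c(1) = 2: -7A + 6B = 2.
Solving: A = - \frac{20}{13}, B = - \frac{19}{13}.
So c(n) = - \frac{20 \left(-7\right)^{n}}{13} - \frac{19 \cdot 6^{n}}{13}.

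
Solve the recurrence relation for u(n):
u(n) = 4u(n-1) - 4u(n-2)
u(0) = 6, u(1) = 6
Characteristic equation: x² - 4x + 4 = 0, which is (x - (2))².
Repeated root r = 2.
General solution: u(n) = (A + Bn)·(2)^n.
From u(0) = 6: A = 6.
From u(1) = 6: (A + B)·(2) = 6 ⇒ B = -3.
So u(n) = \left(6 - 3 n\right) \cdot (2)^n.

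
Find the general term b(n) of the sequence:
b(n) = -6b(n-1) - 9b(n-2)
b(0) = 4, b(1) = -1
Characteristic equation: x² + 6x + 9 = 0, which is (x - (-3))².
Repeated root r = -3.
General solution: b(n) = (A + Bn)·(-3)^n.
From b(0) = 4: A = 4.
From b(1) = -1: (A + B)·(-3) = -1 ⇒ B = - \frac{11}{3}.
So b(n) = \left(4 - \frac{11 n}{3}\right) \cdot (-3)^n.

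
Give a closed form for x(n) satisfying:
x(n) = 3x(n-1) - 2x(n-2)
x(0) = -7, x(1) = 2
Characteristic equation: x² - 3x + 2 = 0, which factors as (x - (1))(x - (2)) = 0.
Roots r₁ = 1, r₂ = 2 (distinct).
General solution: x(n) = A·(1)^n + B·(2)^n.
From x(0) = -7: A + B = -7.
From x(1) = 2: A + 2B = 2.
Solving: A = -16, B = 9.
So x(n) = 9 \cdot 2^{n} - 16.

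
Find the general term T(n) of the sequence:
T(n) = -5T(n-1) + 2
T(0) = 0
First-order linear non-homogeneous.
Homogeneous solution: T_h(n) = A·(-5)^n.
Try constant particular solution T_p = K: K = -5K + 2 ⇒ K = \frac{1}{3}.
General: T(n) = A·(-5)^n + \frac{1}{3}.
Apply T(0) = 0: A + \frac{1}{3} = 0 ⇒ A = - \frac{1}{3}.
So T(n) = \frac{1}{3} - \frac{\left(-5\right)^{n}}{3}.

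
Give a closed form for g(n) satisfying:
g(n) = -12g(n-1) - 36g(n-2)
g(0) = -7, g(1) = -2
Characteristic equation: x² + 12x + 36 = 0, which is (x - (-6))².
Repeated root r = -6.
General solution: g(n) = (A + Bn)·(-6)^n.
From g(0) = -7: A = -7.
From g(1) = -2: (A + B)·(-6) = -2 ⇒ B = \frac{22}{3}.
So g(n) = \left(\frac{22 n}{3} - 7\right) \cdot (-6)^n.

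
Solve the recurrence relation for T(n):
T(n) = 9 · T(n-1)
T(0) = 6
Pure geometric recurrence with ratio 9.
By induction T(n) = T(0) · (9)^n = 6 \cdot 9^{n}.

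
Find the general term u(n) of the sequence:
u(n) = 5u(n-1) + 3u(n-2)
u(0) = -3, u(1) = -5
Characteristic equation: x² - 5x - 3 = 0.
Discriminant Δ = (5)² + 4·(3) = 37.
Roots r₁,₂ = (5 ± √37)/2, so r₁ = \frac{5}{2} + \frac{\sqrt{37}}{2}, r₂ = \frac{5}{2} - \frac{\sqrt{37}}{2}.
General solution: u(n) = A·r₁^n + B·r₂^n.
From the initial conditions, A + B = -3 and r₁A + r₂B = -5.
Since r₁ - r₂ = √37: A = (-5 - (-3)r₂)/√37 = - \frac{3}{2} + \frac{5 \sqrt{37}}{74}, and B = -3 - A = - \frac{3}{2} - \frac{5 \sqrt{37}}{74}.
So u(n) = \left(- \frac{3}{2} + \frac{5 \sqrt{37}}{74}\right)\left(\frac{5}{2} + \frac{\sqrt{37}}{2}\right)^n + \left(- \frac{3}{2} - \frac{5 \sqrt{37}}{74}\right)\left(\frac{5}{2} - \frac{\sqrt{37}}{2}\right)^n.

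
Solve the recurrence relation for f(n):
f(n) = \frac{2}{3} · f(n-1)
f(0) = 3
Pure geometric recurrence with ratio \frac{2}{3}.
By induction f(n) = f(0) · (\frac{2}{3})^n = 3 \left(\frac{2}{3}\right)^{n}.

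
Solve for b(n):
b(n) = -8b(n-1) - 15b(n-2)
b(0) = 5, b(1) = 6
Characteristic equation: x² + 8x + 15 = 0, which factors as (x - (-3))(x - (-5)) = 0.
Roots r₁ = -3, r₂ = -5 (distinct).
General solution: b(n) = A·(-3)^n + B·(-5)^n.
From b(0) = 5: A + B = 5.
From b(1) = 6: -3A - 5B = 6.
Solving: A = \frac{31}{2}, B = - \frac{21}{2}.
So b(n) = \frac{31 \left(-3\right)^{n}}{2} - \frac{21 \left(-5\right)^{n}}{2}.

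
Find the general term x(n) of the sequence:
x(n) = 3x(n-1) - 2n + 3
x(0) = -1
First-order linear with linear forcing.
Homogeneous solution: x_h(n) = A·(3)^n.
Try particular x_p(n) = pn + q. Substituting:
  pn + q = 3(p(n-1) + q) - 2n + 3.
Matching the n-coefficient: p = 3p - 2 ⇒ p = 1.
Matching constants: q = -3p + 3q + 3 ⇒ q = 0.
General: x(n) = A·(3)^n + n + 0.
Apply x(0) = -1: A + 0 = -1 ⇒ A = -1.
So x(n) = - 3^{n} + n.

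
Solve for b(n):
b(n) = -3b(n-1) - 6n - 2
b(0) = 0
First-order linear with linear forcing.
Homogeneous solution: b_h(n) = A·(-3)^n.
Try particular b_p(n) = pn + q. Substituting:
  pn + q = -3(p(n-1) + q) - 6n - 2.
Matching the n-coefficient: p = -3p - 6 ⇒ p = - \frac{3}{2}.
Matching constants: q = 3p - 3q - 2 ⇒ q = - \frac{13}{8}.
General: b(n) = A·(-3)^n - \frac{3 n}{2} - \frac{13}{8}.
Apply b(0) = 0: A - \frac{13}{8} = 0 ⇒ A = \frac{13}{8}.
So b(n) = \frac{13 \left(-3\right)^{n}}{8} - \frac{3 n}{2} - \frac{13}{8}.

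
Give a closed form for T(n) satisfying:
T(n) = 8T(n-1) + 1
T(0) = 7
First-order linear non-homogeneous.
Homogeneous solution: T_h(n) = A·(8)^n.
Try constant particular solution T_p = K: K = 8K + 1 ⇒ K = - \frac{1}{7}.
General: T(n) = A·(8)^n - \frac{1}{7}.
Apply T(0) = 7: A - \frac{1}{7} = 7 ⇒ A = \frac{50}{7}.
So T(n) = \frac{50 \cdot 8^{n}}{7} - \frac{1}{7}.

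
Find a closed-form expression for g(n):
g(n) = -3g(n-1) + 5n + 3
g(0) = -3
First-order linear with linear forcing.
Homogeneous solution: g_h(n) = A·(-3)^n.
Try particular g_p(n) = pn + q. Substituting:
  pn + q = -3(p(n-1) + q) + 5n + 3.
Matching the n-coefficient: p = -3p + 5 ⇒ p = \frac{5}{4}.
Matching constants: q = 3p - 3q + 3 ⇒ q = \frac{27}{16}.
General: g(n) = A·(-3)^n + \frac{5 n}{4} + \frac{27}{16}.
Apply g(0) = -3: A + \frac{27}{16} = -3 ⇒ A = - \frac{75}{16}.
So g(n) = - \frac{75 \left(-3\right)^{n}}{16} + \frac{5 n}{4} + \frac{27}{16}.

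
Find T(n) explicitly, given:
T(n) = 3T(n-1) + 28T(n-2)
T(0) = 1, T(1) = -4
Characteristic equation: x² - 3x - 28 = 0, which factors as (x - (-4))(x - (7)) = 0.
Roots r₁ = -4, r₂ = 7 (distinct).
General solution: T(n) = A·(-4)^n + B·(7)^n.
From T(0) = 1: A + B = 1.
From T(1) = -4: -4A + 7B = -4.
Solving: A = 1, B = 0.
So T(n) = \left(-4\right)^{n}.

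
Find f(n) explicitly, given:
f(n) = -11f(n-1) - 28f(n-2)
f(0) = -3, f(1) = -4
Characteristic equation: x² + 11x + 28 = 0, which factors as (x - (-7))(x - (-4)) = 0.
Roots r₁ = -7, r₂ = -4 (distinct).
General solution: f(n) = A·(-7)^n + B·(-4)^n.
From f(0) = -3: A + B = -3.
From f(1) = -4: -7A - 4B = -4.
Solving: A = \frac{16}{3}, B = - \frac{25}{3}.
So f(n) = - \frac{25 \left(-4\right)^{n}}{3} + \frac{16 \left(-7\right)^{n}}{3}.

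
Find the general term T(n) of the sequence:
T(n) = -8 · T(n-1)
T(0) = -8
Pure geometric recurrence with ratio -8.
By induction T(n) = T(0) · (-8)^n = - 8 \left(-8\right)^{n}.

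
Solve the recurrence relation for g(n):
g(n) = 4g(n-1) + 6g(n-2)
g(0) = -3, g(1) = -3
Characteristic equation: x² - 4x - 6 = 0.
Discriminant Δ = (4)² + 4·(6) = 40.
Roots r₁,₂ = (4 ± √40)/2, so r₁ = 2 + \sqrt{10}, r₂ = 2 - \sqrt{10}.
General solution: g(n) = A·r₁^n + B·r₂^n.
From the initial conditions, A + B = -3 and r₁A + r₂B = -3.
Since r₁ - r₂ = √40: A = (-3 - (-3)r₂)/√40 = - \frac{3}{2} + \frac{3 \sqrt{10}}{20}, and B = -3 - A = - \frac{3}{2} - \frac{3 \sqrt{10}}{20}.
So g(n) = \left(- \frac{3}{2} + \frac{3 \sqrt{10}}{20}\right)\left(2 + \sqrt{10}\right)^n + \left(- \frac{3}{2} - \frac{3 \sqrt{10}}{20}\right)\left(2 - \sqrt{10}\right)^n.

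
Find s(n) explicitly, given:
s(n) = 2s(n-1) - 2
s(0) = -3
First-order linear non-homogeneous.
Homogeneous solution: s_h(n) = A·(2)^n.
Try constant particular solution s_p = K: K = 2K - 2 ⇒ K = 2.
General: s(n) = A·(2)^n + 2.
Apply s(0) = -3: A + 2 = -3 ⇒ A = -5.
So s(n) = 2 - 5 \cdot 2^{n}.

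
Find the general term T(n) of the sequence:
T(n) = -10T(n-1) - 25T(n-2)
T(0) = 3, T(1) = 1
Characteristic equation: x² + 10x + 25 = 0, which is (x - (-5))².
Repeated root r = -5.
General solution: T(n) = (A + Bn)·(-5)^n.
From T(0) = 3: A = 3.
From T(1) = 1: (A + B)·(-5) = 1 ⇒ B = - \frac{16}{5}.
So T(n) = \left(3 - \frac{16 n}{5}\right) \cdot (-5)^n.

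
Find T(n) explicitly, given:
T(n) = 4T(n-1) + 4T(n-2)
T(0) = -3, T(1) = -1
Characteristic equation: x² - 4x - 4 = 0.
Discriminant Δ = (4)² + 4·(4) = 32.
Roots r₁,₂ = (4 ± √32)/2, so r₁ = 2 + 2 \sqrt{2}, r₂ = 2 - 2 \sqrt{2}.
General solution: T(n) = A·r₁^n + B·r₂^n.
From the initial conditions, A + B = -3 and r₁A + r₂B = -1.
Since r₁ - r₂ = √32: A = (-1 - (-3)r₂)/√32 = - \frac{3}{2} + \frac{5 \sqrt{2}}{8}, and B = -3 - A = - \frac{3}{2} - \frac{5 \sqrt{2}}{8}.
So T(n) = \left(- \frac{3}{2} + \frac{5 \sqrt{2}}{8}\right)\left(2 + 2 \sqrt{2}\right)^n + \left(- \frac{3}{2} - \frac{5 \sqrt{2}}{8}\right)\left(2 - 2 \sqrt{2}\right)^n.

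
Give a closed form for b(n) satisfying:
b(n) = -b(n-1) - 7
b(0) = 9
First-order linear non-homogeneous.
Homogeneous solution: b_h(n) = A·(-1)^n.
Try constant particular solution b_p = K: K = -K - 7 ⇒ K = - \frac{7}{2}.
General: b(n) = A·(-1)^n - \frac{7}{2}.
Apply b(0) = 9: A - \frac{7}{2} = 9 ⇒ A = \frac{25}{2}.
So b(n) = \frac{25 \left(-1\right)^{n}}{2} - \frac{7}{2}.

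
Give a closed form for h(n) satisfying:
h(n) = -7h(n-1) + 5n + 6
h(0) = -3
First-order linear with linear forcing.
Homogeneous solution: h_h(n) = A·(-7)^n.
Try particular h_p(n) = pn + q. Substituting:
  pn + q = -7(p(n-1) + q) + 5n + 6.
Matching the n-coefficient: p = -7p + 5 ⇒ p = \frac{5}{8}.
Matching constants: q = 7p - 7q + 6 ⇒ q = \frac{83}{64}.
General: h(n) = A·(-7)^n + \frac{5 n}{8} + \frac{83}{64}.
Apply h(0) = -3: A + \frac{83}{64} = -3 ⇒ A = - \frac{275}{64}.
So h(n) = - \frac{275 \left(-7\right)^{n}}{64} + \frac{5 n}{8} + \frac{83}{64}.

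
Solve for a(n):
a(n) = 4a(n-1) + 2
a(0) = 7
First-order linear non-homogeneous.
Homogeneous solution: a_h(n) = A·(4)^n.
Try constant particular solution a_p = K: K = 4K + 2 ⇒ K = - \frac{2}{3}.
General: a(n) = A·(4)^n - \frac{2}{3}.
Apply a(0) = 7: A - \frac{2}{3} = 7 ⇒ A = \frac{23}{3}.
So a(n) = \frac{23 \cdot 4^{n}}{3} - \frac{2}{3}.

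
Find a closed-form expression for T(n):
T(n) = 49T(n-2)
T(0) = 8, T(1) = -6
Characteristic equation: x² - 49 = 0, which factors as (x - (-7))(x - (7)) = 0.
Roots r₁ = -7, r₂ = 7 (distinct).
General solution: T(n) = A·(-7)^n + B·(7)^n.
From T(0) = 8: A + B = 8.
From T(1) = -6: -7A + 7B = -6.
Solving: A = \frac{31}{7}, B = \frac{25}{7}.
So T(n) = \frac{31 \left(-7\right)^{n}}{7} + \frac{25 \cdot 7^{n}}{7}.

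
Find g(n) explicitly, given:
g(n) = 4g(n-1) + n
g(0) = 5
First-order linear with linear forcing.
Homogeneous solution: g_h(n) = A·(4)^n.
Try particular g_p(n) = pn + q. Substituting:
  pn + q = 4(p(n-1) + q) + n.
Matching the n-coefficient: p = 4p + 1 ⇒ p = - \frac{1}{3}.
Matching constants: q = -4p + 4q ⇒ q = - \frac{4}{9}.
General: g(n) = A·(4)^n - \frac{n}{3} - \frac{4}{9}.
Apply g(0) = 5: A - \frac{4}{9} = 5 ⇒ A = \frac{49}{9}.
So g(n) = \frac{49 \cdot 4^{n}}{9} - \frac{n}{3} - \frac{4}{9}.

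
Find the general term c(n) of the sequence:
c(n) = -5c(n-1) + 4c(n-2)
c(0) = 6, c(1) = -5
Characteristic equation: x² + 5x - 4 = 0.
Discriminant Δ = (-5)² + 4·(4) = 41.
Roots r₁,₂ = (-5 ± √41)/2, so r₁ = - \frac{5}{2} + \frac{\sqrt{41}}{2}, r₂ = - \frac{\sqrt{41}}{2} - \frac{5}{2}.
General solution: c(n) = A·r₁^n + B·r₂^n.
From the initial conditions, A + B = 6 and r₁A + r₂B = -5.
Since r₁ - r₂ = √41: A = (-5 - (6)r₂)/√41 = \frac{10 \sqrt{41}}{41} + 3, and B = 6 - A = 3 - \frac{10 \sqrt{41}}{41}.
So c(n) = \left(\frac{10 \sqrt{41}}{41} + 3\right)\left(- \frac{5}{2} + \frac{\sqrt{41}}{2}\right)^n + \left(3 - \frac{10 \sqrt{41}}{41}\right)\left(- \frac{\sqrt{41}}{2} - \frac{5}{2}\right)^n.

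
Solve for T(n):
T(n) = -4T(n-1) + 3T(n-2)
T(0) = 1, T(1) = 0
Characteristic equation: x² + 4x - 3 = 0.
Discriminant Δ = (-4)² + 4·(3) = 28.
Roots r₁,₂ = (-4 ± √28)/2, so r₁ = -2 + \sqrt{7}, r₂ = - \sqrt{7} - 2.
General solution: T(n) = A·r₁^n + B·r₂^n.
From the initial conditions, A + B = 1 and r₁A + r₂B = 0.
Since r₁ - r₂ = √28: A = (0 - (1)r₂)/√28 = \frac{\sqrt{7}}{7} + \frac{1}{2}, and B = 1 - A = \frac{1}{2} - \frac{\sqrt{7}}{7}.
So T(n) = \left(\frac{\sqrt{7}}{7} + \frac{1}{2}\right)\left(-2 + \sqrt{7}\right)^n + \left(\frac{1}{2} - \frac{\sqrt{7}}{7}\right)\left(- \sqrt{7} - 2\right)^n.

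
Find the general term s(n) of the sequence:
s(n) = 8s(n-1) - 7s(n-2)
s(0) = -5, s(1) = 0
Characteristic equation: x² - 8x + 7 = 0, which factors as (x - (7))(x - (1)) = 0.
Roots r₁ = 7, r₂ = 1 (distinct).
General solution: s(n) = A·(7)^n + B·(1)^n.
From s(0) = -5: A + B = -5.
From s(1) = 0: 7A + B = 0.
Solving: A = \frac{5}{6}, B = - \frac{35}{6}.
So s(n) = \frac{5 \cdot 7^{n}}{6} - \frac{35}{6}.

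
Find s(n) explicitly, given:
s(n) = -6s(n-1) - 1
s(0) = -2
First-order linear non-homogeneous.
Homogeneous solution: s_h(n) = A·(-6)^n.
Try constant particular solution s_p = K: K = -6K - 1 ⇒ K = - \frac{1}{7}.
General: s(n) = A·(-6)^n - \frac{1}{7}.
Apply s(0) = -2: A - \frac{1}{7} = -2 ⇒ A = - \frac{13}{7}.
So s(n) = - \frac{13 \left(-6\right)^{n}}{7} - \frac{1}{7}.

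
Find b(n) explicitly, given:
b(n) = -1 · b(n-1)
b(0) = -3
Pure geometric recurrence with ratio -1.
By induction b(n) = b(0) · (-1)^n = - 3 \left(-1\right)^{n}.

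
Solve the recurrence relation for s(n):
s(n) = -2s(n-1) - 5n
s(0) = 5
First-order linear with linear forcing.
Homogeneous solution: s_h(n) = A·(-2)^n.
Try particular s_p(n) = pn + q. Substituting:
  pn + q = -2(p(n-1) + q) - 5n.
Matching the n-coefficient: p = -2p - 5 ⇒ p = - \frac{5}{3}.
Matching constants: q = 2p - 2q ⇒ q = - \frac{10}{9}.
General: s(n) = A·(-2)^n - \frac{5 n}{3} - \frac{10}{9}.
Apply s(0) = 5: A - \frac{10}{9} = 5 ⇒ A = \frac{55}{9}.
So s(n) = \frac{55 \left(-2\right)^{n}}{9} - \frac{5 n}{3} - \frac{10}{9}.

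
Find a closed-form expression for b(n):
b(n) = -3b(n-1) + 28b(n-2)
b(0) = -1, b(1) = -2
Characteristic equation: x² + 3x - 28 = 0, which factors as (x - (-7))(x - (4)) = 0.
Roots r₁ = -7, r₂ = 4 (distinct).
General solution: b(n) = A·(-7)^n + B·(4)^n.
From b(0) = -1: A + B = -1.
From b(1) = -2: -7A + 4B = -2.
Solving: A = - \frac{2}{11}, B = - \frac{9}{11}.
So b(n) = - \frac{2 \left(-7\right)^{n}}{11} - \frac{9 \cdot 4^{n}}{11}.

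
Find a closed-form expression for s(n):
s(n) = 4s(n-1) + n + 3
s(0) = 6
First-order linear with linear forcing.
Homogeneous solution: s_h(n) = A·(4)^n.
Try particular s_p(n) = pn + q. Substituting:
  pn + q = 4(p(n-1) + q) + n + 3.
Matching the n-coefficient: p = 4p + 1 ⇒ p = - \frac{1}{3}.
Matching constants: q = -4p + 4q + 3 ⇒ q = - \frac{13}{9}.
General: s(n) = A·(4)^n - \frac{n}{3} - \frac{13}{9}.
Apply s(0) = 6: A - \frac{13}{9} = 6 ⇒ A = \frac{67}{9}.
So s(n) = \frac{67 \cdot 4^{n}}{9} - \frac{n}{3} - \frac{13}{9}.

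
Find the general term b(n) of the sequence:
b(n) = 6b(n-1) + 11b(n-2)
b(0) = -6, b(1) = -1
Characteristic equation: x² - 6x - 11 = 0.
Discriminant Δ = (6)² + 4·(11) = 80.
Roots r₁,₂ = (6 ± √80)/2, so r₁ = 3 + 2 \sqrt{5}, r₂ = 3 - 2 \sqrt{5}.
General solution: b(n) = A·r₁^n + B·r₂^n.
From the initial conditions, A + B = -6 and r₁A + r₂B = -1.
Since r₁ - r₂ = √80: A = (-1 - (-6)r₂)/√80 = -3 + \frac{17 \sqrt{5}}{20}, and B = -6 - A = -3 - \frac{17 \sqrt{5}}{20}.
So b(n) = \left(-3 + \frac{17 \sqrt{5}}{20}\right)\left(3 + 2 \sqrt{5}\right)^n + \left(-3 - \frac{17 \sqrt{5}}{20}\right)\left(3 - 2 \sqrt{5}\right)^n.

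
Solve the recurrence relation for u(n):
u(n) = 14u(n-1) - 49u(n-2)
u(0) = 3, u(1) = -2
Characteristic equation: x² - 14x + 49 = 0, which is (x - (7))².
Repeated root r = 7.
General solution: u(n) = (A + Bn)·(7)^n.
From u(0) = 3: A = 3.
From u(1) = -2: (A + B)·(7) = -2 ⇒ B = - \frac{23}{7}.
So u(n) = \left(3 - \frac{23 n}{7}\right) \cdot (7)^n.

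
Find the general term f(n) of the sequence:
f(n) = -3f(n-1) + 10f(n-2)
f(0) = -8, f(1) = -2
Characteristic equation: x² + 3x - 10 = 0, which factors as (x - (-5))(x - (2)) = 0.
Roots r₁ = -5, r₂ = 2 (distinct).
General solution: f(n) = A·(-5)^n + B·(2)^n.
From f(0) = -8: A + B = -8.
From f(1) = -2: -5A + 2B = -2.
Solving: A = -2, B = -6.
So f(n) = - 2 \left(-5\right)^{n} - 6 \cdot 2^{n}.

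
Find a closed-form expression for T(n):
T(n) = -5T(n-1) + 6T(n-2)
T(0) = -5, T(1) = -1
Characteristic equation: x² + 5x - 6 = 0, which factors as (x - (1))(x - (-6)) = 0.
Roots r₁ = 1, r₂ = -6 (distinct).
General solution: T(n) = A·(1)^n + B·(-6)^n.
From T(0) = -5: A + B = -5.
From T(1) = -1: A - 6B = -1.
Solving: A = - \frac{31}{7}, B = - \frac{4}{7}.
So T(n) = - \frac{4 \left(-6\right)^{n}}{7} - \frac{31}{7}.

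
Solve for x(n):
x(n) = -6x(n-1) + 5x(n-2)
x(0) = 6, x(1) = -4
Characteristic equation: x² + 6x - 5 = 0.
Discriminant Δ = (-6)² + 4·(5) = 56.
Roots r₁,₂ = (-6 ± √56)/2, so r₁ = -3 + \sqrt{14}, r₂ = - \sqrt{14} - 3.
General solution: x(n) = A·r₁^n + B·r₂^n.
From the initial conditions, A + B = 6 and r₁A + r₂B = -4.
Since r₁ - r₂ = √56: A = (-4 - (6)r₂)/√56 = \frac{\sqrt{14}}{2} + 3, and B = 6 - A = 3 - \frac{\sqrt{14}}{2}.
So x(n) = \left(\frac{\sqrt{14}}{2} + 3\right)\left(-3 + \sqrt{14}\right)^n + \left(3 - \frac{\sqrt{14}}{2}\right)\left(- \sqrt{14} - 3\right)^n.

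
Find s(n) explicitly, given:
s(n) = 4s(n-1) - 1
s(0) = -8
First-order linear non-homogeneous.
Homogeneous solution: s_h(n) = A·(4)^n.
Try constant particular solution s_p = K: K = 4K - 1 ⇒ K = \frac{1}{3}.
General: s(n) = A·(4)^n + \frac{1}{3}.
Apply s(0) = -8: A + \frac{1}{3} = -8 ⇒ A = - \frac{25}{3}.
So s(n) = \frac{1}{3} - \frac{25 \cdot 4^{n}}{3}.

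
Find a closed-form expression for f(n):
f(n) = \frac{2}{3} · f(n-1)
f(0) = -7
Pure geometric recurrence with ratio \frac{2}{3}.
By induction f(n) = f(0) · (\frac{2}{3})^n = - 7 \left(\frac{2}{3}\right)^{n}.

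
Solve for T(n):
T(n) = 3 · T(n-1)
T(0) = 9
Pure geometric recurrence with ratio 3.
By induction T(n) = T(0) · (3)^n = 9 \cdot 3^{n}.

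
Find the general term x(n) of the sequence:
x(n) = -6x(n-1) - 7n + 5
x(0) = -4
First-order linear with linear forcing.
Homogeneous solution: x_h(n) = A·(-6)^n.
Try particular x_p(n) = pn + q. Substituting:
  pn + q = -6(p(n-1) + q) - 7n + 5.
Matching the n-coefficient: p = -6p - 7 ⇒ p = -1.
Matching constants: q = 6p - 6q + 5 ⇒ q = - \frac{1}{7}.
General: x(n) = A·(-6)^n - n - \frac{1}{7}.
Apply x(0) = -4: A - \frac{1}{7} = -4 ⇒ A = - \frac{27}{7}.
So x(n) = - \frac{27 \left(-6\right)^{n}}{7} - n - \frac{1}{7}.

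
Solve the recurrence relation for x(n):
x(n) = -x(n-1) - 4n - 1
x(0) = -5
First-order linear with linear forcing.
Homogeneous solution: x_h(n) = A·(-1)^n.
Try particular x_p(n) = pn + q. Substituting:
  pn + q = -(p(n-1) + q) - 4n - 1.
Matching the n-coefficient: p = -p - 4 ⇒ p = -2.
Matching constants: q = p - q - 1 ⇒ q = - \frac{3}{2}.
General: x(n) = A·(-1)^n - 2 n - \frac{3}{2}.
Apply x(0) = -5: A - \frac{3}{2} = -5 ⇒ A = - \frac{7}{2}.
So x(n) = - \frac{7 \left(-1\right)^{n}}{2} - 2 n - \frac{3}{2}.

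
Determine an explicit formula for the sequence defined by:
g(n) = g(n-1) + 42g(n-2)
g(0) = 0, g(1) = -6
Characteristic equation: x² - x - 42 = 0, which factors as (x - (-6))(x - (7)) = 0.
Roots r₁ = -6, r₂ = 7 (distinct).
General solution: g(n) = A·(-6)^n + B·(7)^n.
From g(0) = 0: A + B = 0.
From g(1) = -6: -6A + 7B = -6.
Solving: A = \frac{6}{13}, B = - \frac{6}{13}.
So g(n) = \frac{6 \left(-6\right)^{n}}{13} - \frac{6 \cdot 7^{n}}{13}.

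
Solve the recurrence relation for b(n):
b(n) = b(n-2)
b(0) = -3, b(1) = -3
Characteristic equation: x² - 1 = 0, which factors as (x - (1))(x - (-1)) = 0.
Roots r₁ = 1, r₂ = -1 (distinct).
General solution: b(n) = A·(1)^n + B·(-1)^n.
From b(0) = -3: A + B = -3.
From b(1) = -3: A - B = -3.
Solving: A = -3, B = 0.
So b(n) = -3.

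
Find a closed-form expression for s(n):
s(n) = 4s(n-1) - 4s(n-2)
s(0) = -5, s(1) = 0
Characteristic equation: x² - 4x + 4 = 0, which is (x - (2))².
Repeated root r = 2.
General solution: s(n) = (A + Bn)·(2)^n.
From s(0) = -5: A = -5.
From s(1) = 0: (A + B)·(2) = 0 ⇒ B = 5.
So s(n) = \left(5 n - 5\right) \cdot (2)^n.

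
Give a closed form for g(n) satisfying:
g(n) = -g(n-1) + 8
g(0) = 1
First-order linear non-homogeneous.
Homogeneous solution: g_h(n) = A·(-1)^n.
Try constant particular solution g_p = K: K = -K + 8 ⇒ K = 4.
General: g(n) = A·(-1)^n + 4.
Apply g(0) = 1: A + 4 = 1 ⇒ A = -3.
So g(n) = 4 - 3 \left(-1\right)^{n}.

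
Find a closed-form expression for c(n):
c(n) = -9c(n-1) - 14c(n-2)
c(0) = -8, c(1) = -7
Characteristic equation: x² + 9x + 14 = 0, which factors as (x - (-2))(x - (-7)) = 0.
Roots r₁ = -2, r₂ = -7 (distinct).
General solution: c(n) = A·(-2)^n + B·(-7)^n.
From c(0) = -8: A + B = -8.
From c(1) = -7: -2A - 7B = -7.
Solving: A = - \frac{63}{5}, B = \frac{23}{5}.
So c(n) = - \frac{63 \left(-2\right)^{n}}{5} + \frac{23 \left(-7\right)^{n}}{5}.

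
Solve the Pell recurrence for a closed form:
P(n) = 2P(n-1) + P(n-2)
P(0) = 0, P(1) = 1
This is the Pell sequence.
Characteristic equation: x² - 2x - 1 = 0; roots r₁ = 1 + \sqrt{2}, r₂ = 1 - \sqrt{2}.
General: P(n) = A·r₁^n + B·r₂^n. Solving with P(0)=0, P(1)=1 gives A = \frac{\sqrt{2}}{4}, B = - \frac{\sqrt{2}}{4}.
So P(n) = \frac{\sqrt{2} \left(- \left(1 - \sqrt{2}\right)^{n} + \left(1 + \sqrt{2}\right)^{n}\right)}{4}.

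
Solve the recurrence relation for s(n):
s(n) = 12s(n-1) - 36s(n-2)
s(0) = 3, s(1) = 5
Characteristic equation: x² - 12x + 36 = 0, which is (x - (6))².
Repeated root r = 6.
General solution: s(n) = (A + Bn)·(6)^n.
From s(0) = 3: A = 3.
From s(1) = 5: (A + B)·(6) = 5 ⇒ B = - \frac{13}{6}.
So s(n) = \left(3 - \frac{13 n}{6}\right) \cdot (6)^n.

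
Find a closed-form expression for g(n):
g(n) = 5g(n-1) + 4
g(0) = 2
First-order linear non-homogeneous.
Homogeneous solution: g_h(n) = A·(5)^n.
Try constant particular solution g_p = K: K = 5K + 4 ⇒ K = -1.
General: g(n) = A·(5)^n - 1.
Apply g(0) = 2: A - 1 = 2 ⇒ A = 3.
So g(n) = 3 \cdot 5^{n} - 1.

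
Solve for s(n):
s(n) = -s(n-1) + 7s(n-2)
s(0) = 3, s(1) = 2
Characteristic equation: x² + x - 7 = 0.
Discriminant Δ = (-1)² + 4·(7) = 29.
Roots r₁,₂ = (-1 ± √29)/2, so r₁ = - \frac{1}{2} + \frac{\sqrt{29}}{2}, r₂ = - \frac{\sqrt{29}}{2} - \frac{1}{2}.
General solution: s(n) = A·r₁^n + B·r₂^n.
From the initial conditions, A + B = 3 and r₁A + r₂B = 2.
Since r₁ - r₂ = √29: A = (2 - (3)r₂)/√29 = \frac{7 \sqrt{29}}{58} + \frac{3}{2}, and B = 3 - A = \frac{3}{2} - \frac{7 \sqrt{29}}{58}.
So s(n) = \left(\frac{7 \sqrt{29}}{58} + \frac{3}{2}\right)\left(- \frac{1}{2} + \frac{\sqrt{29}}{2}\right)^n + \left(\frac{3}{2} - \frac{7 \sqrt{29}}{58}\right)\left(- \frac{\sqrt{29}}{2} - \frac{1}{2}\right)^n.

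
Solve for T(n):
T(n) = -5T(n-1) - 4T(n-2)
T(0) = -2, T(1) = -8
Characteristic equation: x² + 5x + 4 = 0, which factors as (x - (-4))(x - (-1)) = 0.
Roots r₁ = -4, r₂ = -1 (distinct).
General solution: T(n) = A·(-4)^n + B·(-1)^n.
From T(0) = -2: A + B = -2.
From T(1) = -8: -4A - B = -8.
Solving: A = \frac{10}{3}, B = - \frac{16}{3}.
So T(n) = - \frac{16 \left(-1\right)^{n}}{3} + \frac{10 \left(-4\right)^{n}}{3}.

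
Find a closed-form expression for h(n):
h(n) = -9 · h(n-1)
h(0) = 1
Pure geometric recurrence with ratio -9.
By induction h(n) = h(0) · (-9)^n = \left(-9\right)^{n}.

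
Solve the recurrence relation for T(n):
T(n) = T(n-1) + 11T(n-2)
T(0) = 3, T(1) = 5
Characteristic equation: x² - x - 11 = 0.
Discriminant Δ = (1)² + 4·(11) = 45.
Roots r₁,₂ = (1 ± √45)/2, so r₁ = \frac{1}{2} + \frac{3 \sqrt{5}}{2}, r₂ = \frac{1}{2} - \frac{3 \sqrt{5}}{2}.
General solution: T(n) = A·r₁^n + B·r₂^n.
From the initial conditions, A + B = 3 and r₁A + r₂B = 5.
Since r₁ - r₂ = √45: A = (5 - (3)r₂)/√45 = \frac{7 \sqrt{5}}{30} + \frac{3}{2}, and B = 3 - A = \frac{3}{2} - \frac{7 \sqrt{5}}{30}.
So T(n) = \left(\frac{7 \sqrt{5}}{30} + \frac{3}{2}\right)\left(\frac{1}{2} + \frac{3 \sqrt{5}}{2}\right)^n + \left(\frac{3}{2} - \frac{7 \sqrt{5}}{30}\right)\left(\frac{1}{2} - \frac{3 \sqrt{5}}{2}\right)^n.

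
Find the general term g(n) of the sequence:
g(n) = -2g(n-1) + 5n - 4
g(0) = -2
First-order linear with linear forcing.
Homogeneous solution: g_h(n) = A·(-2)^n.
Try particular g_p(n) = pn + q. Substituting:
  pn + q = -2(p(n-1) + q) + 5n - 4.
Matching the n-coefficient: p = -2p + 5 ⇒ p = \frac{5}{3}.
Matching constants: q = 2p - 2q - 4 ⇒ q = - \frac{2}{9}.
General: g(n) = A·(-2)^n + \frac{5 n}{3} - \frac{2}{9}.
Apply g(0) = -2: A - \frac{2}{9} = -2 ⇒ A = - \frac{16}{9}.
So g(n) = - \frac{16 \left(-2\right)^{n}}{9} + \frac{5 n}{3} - \frac{2}{9}.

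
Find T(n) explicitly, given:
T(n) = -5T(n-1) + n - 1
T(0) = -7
First-order linear with linear forcing.
Homogeneous solution: T_h(n) = A·(-5)^n.
Try particular T_p(n) = pn + q. Substituting:
  pn + q = -5(p(n-1) + q) + n - 1.
Matching the n-coefficient: p = -5p + 1 ⇒ p = \frac{1}{6}.
Matching constants: q = 5p - 5q - 1 ⇒ q = - \frac{1}{36}.
General: T(n) = A·(-5)^n + \frac{n}{6} - \frac{1}{36}.
Apply T(0) = -7: A - \frac{1}{36} = -7 ⇒ A = - \frac{251}{36}.
So T(n) = - \frac{251 \left(-5\right)^{n}}{36} + \frac{n}{6} - \frac{1}{36}.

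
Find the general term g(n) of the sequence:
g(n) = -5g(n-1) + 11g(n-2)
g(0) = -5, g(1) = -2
Characteristic equation: x² + 5x - 11 = 0.
Discriminant Δ = (-5)² + 4·(11) = 69.
Roots r₁,₂ = (-5 ± √69)/2, so r₁ = - \frac{5}{2} + \frac{\sqrt{69}}{2}, r₂ = - \frac{\sqrt{69}}{2} - \frac{5}{2}.
General solution: g(n) = A·r₁^n + B·r₂^n.
From the initial conditions, A + B = -5 and r₁A + r₂B = -2.
Since r₁ - r₂ = √69: A = (-2 - (-5)r₂)/√69 = - \frac{5}{2} - \frac{29 \sqrt{69}}{138}, and B = -5 - A = - \frac{5}{2} + \frac{29 \sqrt{69}}{138}.
So g(n) = \left(- \frac{5}{2} - \frac{29 \sqrt{69}}{138}\right)\left(- \frac{5}{2} + \frac{\sqrt{69}}{2}\right)^n + \left(- \frac{5}{2} + \frac{29 \sqrt{69}}{138}\right)\left(- \frac{\sqrt{69}}{2} - \frac{5}{2}\right)^n.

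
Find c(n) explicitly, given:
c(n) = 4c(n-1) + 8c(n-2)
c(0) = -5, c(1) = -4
Characteristic equation: x² - 4x - 8 = 0.
Discriminant Δ = (4)² + 4·(8) = 48.
Roots r₁,₂ = (4 ± √48)/2, so r₁ = 2 + 2 \sqrt{3}, r₂ = 2 - 2 \sqrt{3}.
General solution: c(n) = A·r₁^n + B·r₂^n.
From the initial conditions, A + B = -5 and r₁A + r₂B = -4.
Since r₁ - r₂ = √48: A = (-4 - (-5)r₂)/√48 = - \frac{5}{2} + \frac{\sqrt{3}}{2}, and B = -5 - A = - \frac{5}{2} - \frac{\sqrt{3}}{2}.
So c(n) = \left(- \frac{5}{2} + \frac{\sqrt{3}}{2}\right)\left(2 + 2 \sqrt{3}\right)^n + \left(- \frac{5}{2} - \frac{\sqrt{3}}{2}\right)\left(2 - 2 \sqrt{3}\right)^n.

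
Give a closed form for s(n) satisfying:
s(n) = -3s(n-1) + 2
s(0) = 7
First-order linear non-homogeneous.
Homogeneous solution: s_h(n) = A·(-3)^n.
Try constant particular solution s_p = K: K = -3K + 2 ⇒ K = \frac{1}{2}.
General: s(n) = A·(-3)^n + \frac{1}{2}.
Apply s(0) = 7: A + \frac{1}{2} = 7 ⇒ A = \frac{13}{2}.
So s(n) = \frac{13 \left(-3\right)^{n}}{2} + \frac{1}{2}.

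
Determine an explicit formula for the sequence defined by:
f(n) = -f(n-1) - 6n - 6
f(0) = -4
First-order linear with linear forcing.
Homogeneous solution: f_h(n) = A·(-1)^n.
Try particular f_p(n) = pn + q. Substituting:
  pn + q = -(p(n-1) + q) - 6n - 6.
Matching the n-coefficient: p = -p - 6 ⇒ p = -3.
Matching constants: q = p - q - 6 ⇒ q = - \frac{9}{2}.
General: f(n) = A·(-1)^n - 3 n - \frac{9}{2}.
Apply f(0) = -4: A - \frac{9}{2} = -4 ⇒ A = \frac{1}{2}.
So f(n) = \frac{\left(-1\right)^{n}}{2} - 3 n - \frac{9}{2}.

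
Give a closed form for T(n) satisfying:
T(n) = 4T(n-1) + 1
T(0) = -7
First-order linear non-homogeneous.
Homogeneous solution: T_h(n) = A·(4)^n.
Try constant particular solution T_p = K: K = 4K + 1 ⇒ K = - \frac{1}{3}.
General: T(n) = A·(4)^n - \frac{1}{3}.
Apply T(0) = -7: A - \frac{1}{3} = -7 ⇒ A = - \frac{20}{3}.
So T(n) = - \frac{20 \cdot 4^{n}}{3} - \frac{1}{3}.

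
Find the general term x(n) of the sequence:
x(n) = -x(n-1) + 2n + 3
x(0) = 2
First-order linear with linear forcing.
Homogeneous solution: x_h(n) = A·(-1)^n.
Try particular x_p(n) = pn + q. Substituting:
  pn + q = -(p(n-1) + q) + 2n + 3.
Matching the n-coefficient: p = -p + 2 ⇒ p = 1.
Matching constants: q = p - q + 3 ⇒ q = 2.
General: x(n) = A·(-1)^n + n + 2.
Apply x(0) = 2: A + 2 = 2 ⇒ A = 0.
So x(n) = n + 2.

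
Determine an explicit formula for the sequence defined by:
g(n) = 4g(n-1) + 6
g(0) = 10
First-order linear non-homogeneous.
Homogeneous solution: g_h(n) = A·(4)^n.
Try constant particular solution g_p = K: K = 4K + 6 ⇒ K = -2.
General: g(n) = A·(4)^n - 2.
Apply g(0) = 10: A - 2 = 10 ⇒ A = 12.
So g(n) = 12 \cdot 4^{n} - 2.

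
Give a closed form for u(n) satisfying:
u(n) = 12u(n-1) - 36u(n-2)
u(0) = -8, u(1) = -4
Characteristic equation: x² - 12x + 36 = 0, which is (x - (6))².
Repeated root r = 6.
General solution: u(n) = (A + Bn)·(6)^n.
From u(0) = -8: A = -8.
From u(1) = -4: (A + B)·(6) = -4 ⇒ B = \frac{22}{3}.
So u(n) = \left(\frac{22 n}{3} - 8\right) \cdot (6)^n.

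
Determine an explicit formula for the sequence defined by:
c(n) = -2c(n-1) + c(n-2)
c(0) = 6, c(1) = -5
Characteristic equation: x² + 2x - 1 = 0.
Discriminant Δ = (-2)² + 4·(1) = 8.
Roots r₁,₂ = (-2 ± √8)/2, so r₁ = -1 + \sqrt{2}, r₂ = - \sqrt{2} - 1.
General solution: c(n) = A·r₁^n + B·r₂^n.
From the initial conditions, A + B = 6 and r₁A + r₂B = -5.
Since r₁ - r₂ = √8: A = (-5 - (6)r₂)/√8 = \frac{\sqrt{2}}{4} + 3, and B = 6 - A = 3 - \frac{\sqrt{2}}{4}.
So c(n) = \left(\frac{\sqrt{2}}{4} + 3\right)\left(-1 + \sqrt{2}\right)^n + \left(3 - \frac{\sqrt{2}}{4}\right)\left(- \sqrt{2} - 1\right)^n.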